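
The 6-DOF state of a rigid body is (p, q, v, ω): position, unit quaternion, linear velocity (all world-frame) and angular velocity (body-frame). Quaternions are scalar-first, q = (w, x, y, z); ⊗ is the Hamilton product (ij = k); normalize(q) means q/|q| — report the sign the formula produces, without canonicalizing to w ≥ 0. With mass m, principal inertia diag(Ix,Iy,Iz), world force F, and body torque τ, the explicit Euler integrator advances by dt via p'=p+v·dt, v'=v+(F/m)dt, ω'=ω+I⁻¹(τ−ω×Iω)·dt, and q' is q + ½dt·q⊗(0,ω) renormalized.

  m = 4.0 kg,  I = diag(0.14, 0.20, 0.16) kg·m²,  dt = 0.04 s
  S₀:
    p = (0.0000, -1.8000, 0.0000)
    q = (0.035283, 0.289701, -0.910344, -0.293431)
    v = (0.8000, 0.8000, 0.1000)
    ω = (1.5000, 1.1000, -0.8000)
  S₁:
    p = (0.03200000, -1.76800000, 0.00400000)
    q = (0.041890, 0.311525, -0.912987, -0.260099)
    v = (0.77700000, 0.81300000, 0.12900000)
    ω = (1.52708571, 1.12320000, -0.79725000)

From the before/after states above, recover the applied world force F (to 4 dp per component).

F = (-2.3000, 1.3000, 2.9000)

v₁ − v₀ = (-0.02300000, 0.01300000, 0.02900000)
m·(v₁−v₀)/dt = (-2.3000, 1.3000, 2.9000)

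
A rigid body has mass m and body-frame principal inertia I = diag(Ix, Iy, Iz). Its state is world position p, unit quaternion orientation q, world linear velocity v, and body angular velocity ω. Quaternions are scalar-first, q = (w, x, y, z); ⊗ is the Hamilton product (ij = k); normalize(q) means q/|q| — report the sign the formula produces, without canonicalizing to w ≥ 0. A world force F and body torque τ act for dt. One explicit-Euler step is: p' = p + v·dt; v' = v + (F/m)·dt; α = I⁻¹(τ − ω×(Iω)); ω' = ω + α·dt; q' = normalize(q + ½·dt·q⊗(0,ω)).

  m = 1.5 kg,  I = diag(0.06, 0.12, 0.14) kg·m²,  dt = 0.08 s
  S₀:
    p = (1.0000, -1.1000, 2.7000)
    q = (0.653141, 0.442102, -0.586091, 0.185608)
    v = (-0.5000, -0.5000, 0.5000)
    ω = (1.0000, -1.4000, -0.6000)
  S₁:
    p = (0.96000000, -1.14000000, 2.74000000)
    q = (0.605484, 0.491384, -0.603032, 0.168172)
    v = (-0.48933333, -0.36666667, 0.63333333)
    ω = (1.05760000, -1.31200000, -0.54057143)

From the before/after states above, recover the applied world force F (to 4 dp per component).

velocity change Δv = (0.01066667, 0.13333333, 0.13333333)
applied force F = (0.2000, 2.5000, 2.5000)

F = (0.2000, 2.5000, 2.5000)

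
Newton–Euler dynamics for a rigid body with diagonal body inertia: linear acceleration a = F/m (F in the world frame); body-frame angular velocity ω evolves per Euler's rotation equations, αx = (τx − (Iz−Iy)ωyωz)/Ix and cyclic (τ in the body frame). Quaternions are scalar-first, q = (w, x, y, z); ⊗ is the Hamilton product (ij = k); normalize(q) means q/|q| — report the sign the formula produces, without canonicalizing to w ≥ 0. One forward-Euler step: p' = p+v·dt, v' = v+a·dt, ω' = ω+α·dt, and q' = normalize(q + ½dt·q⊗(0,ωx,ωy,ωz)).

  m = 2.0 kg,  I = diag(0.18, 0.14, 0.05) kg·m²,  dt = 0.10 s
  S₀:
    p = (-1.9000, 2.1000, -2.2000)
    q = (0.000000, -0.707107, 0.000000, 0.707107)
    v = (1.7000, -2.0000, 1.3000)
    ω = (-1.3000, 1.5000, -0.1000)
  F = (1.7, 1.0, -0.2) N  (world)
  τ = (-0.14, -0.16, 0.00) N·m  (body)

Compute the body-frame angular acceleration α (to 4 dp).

α = (-0.8528, -1.2636, -1.5600)

gyro term ω×Iω = (0.0135, 0.0169, 0.0780)
(τ − ω×Iω)/I = (-0.8528, -1.2636, -1.5600)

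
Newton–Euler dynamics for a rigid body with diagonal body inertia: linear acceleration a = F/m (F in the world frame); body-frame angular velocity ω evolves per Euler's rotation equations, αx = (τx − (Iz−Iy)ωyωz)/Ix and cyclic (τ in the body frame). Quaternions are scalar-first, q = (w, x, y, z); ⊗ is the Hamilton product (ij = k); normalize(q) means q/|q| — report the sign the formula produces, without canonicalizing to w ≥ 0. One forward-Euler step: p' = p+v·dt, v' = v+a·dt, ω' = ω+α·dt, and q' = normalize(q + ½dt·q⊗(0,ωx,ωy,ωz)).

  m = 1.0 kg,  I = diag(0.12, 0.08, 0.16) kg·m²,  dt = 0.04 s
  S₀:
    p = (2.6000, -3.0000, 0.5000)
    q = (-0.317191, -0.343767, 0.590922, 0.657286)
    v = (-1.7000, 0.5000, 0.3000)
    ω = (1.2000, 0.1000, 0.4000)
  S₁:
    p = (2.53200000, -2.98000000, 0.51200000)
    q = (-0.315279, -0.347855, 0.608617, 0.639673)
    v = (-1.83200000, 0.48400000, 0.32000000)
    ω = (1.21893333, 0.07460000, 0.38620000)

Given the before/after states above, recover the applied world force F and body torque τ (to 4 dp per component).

F = (-3.3000, -0.4000, 0.5000)
τ = (0.0600, -0.0700, -0.0600)

v₁ − v₀ = (-0.13200000, -0.01600000, 0.02000000)
m·(v₁−v₀)/dt = (-3.3000, -0.4000, 0.5000)
Δω = ω₁−ω₀ = (0.01893333, -0.02540000, -0.01380000)
gyro term ω₀×Iω₀ = (0.0032, -0.0192, -0.0048)
applied torque τ = (0.0600, -0.0700, -0.0600)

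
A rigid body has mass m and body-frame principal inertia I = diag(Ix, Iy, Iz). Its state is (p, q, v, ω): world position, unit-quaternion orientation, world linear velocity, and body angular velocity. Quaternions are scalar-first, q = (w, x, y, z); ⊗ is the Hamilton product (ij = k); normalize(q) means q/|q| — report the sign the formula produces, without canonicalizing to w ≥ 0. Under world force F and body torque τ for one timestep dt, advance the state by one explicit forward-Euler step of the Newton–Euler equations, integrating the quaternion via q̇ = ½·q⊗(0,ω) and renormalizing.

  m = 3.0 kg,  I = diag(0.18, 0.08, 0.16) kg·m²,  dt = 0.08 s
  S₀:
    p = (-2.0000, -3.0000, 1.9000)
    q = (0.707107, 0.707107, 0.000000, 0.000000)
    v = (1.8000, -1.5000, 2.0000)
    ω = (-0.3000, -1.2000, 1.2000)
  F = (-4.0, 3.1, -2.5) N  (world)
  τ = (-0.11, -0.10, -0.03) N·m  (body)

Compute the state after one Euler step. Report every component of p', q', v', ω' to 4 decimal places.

ω×(Iω) gyroscopic = (-0.1152, -0.0072, -0.0360)
α = I⁻¹(τ − ω×Iω) = (0.0289, -1.1600, 0.0375)
ω' = ω + α·dt = (-0.2977, -1.2928, 1.2030)
q⊗(0,ω) = (0.2121321, -0.2121321, -1.6970568, 0.0000000)
q' = normalize(q + ½dt·q⊗(0,ω)) = (0.7139, 0.6970, -0.0677, 0.0000)
a = (-1.3333, 1.0333, -0.8333)
new position p' = (-1.8560, -3.1200, 2.0600)
v + (F/m)dt = (1.6933, -1.4173, 1.9333)

p' = (-1.8560, -3.1200, 2.0600)
q' = (0.7139, 0.6970, -0.0677, 0.0000)
v' = (1.6933, -1.4173, 1.9333)
ω' = (-0.2977, -1.2928, 1.2030)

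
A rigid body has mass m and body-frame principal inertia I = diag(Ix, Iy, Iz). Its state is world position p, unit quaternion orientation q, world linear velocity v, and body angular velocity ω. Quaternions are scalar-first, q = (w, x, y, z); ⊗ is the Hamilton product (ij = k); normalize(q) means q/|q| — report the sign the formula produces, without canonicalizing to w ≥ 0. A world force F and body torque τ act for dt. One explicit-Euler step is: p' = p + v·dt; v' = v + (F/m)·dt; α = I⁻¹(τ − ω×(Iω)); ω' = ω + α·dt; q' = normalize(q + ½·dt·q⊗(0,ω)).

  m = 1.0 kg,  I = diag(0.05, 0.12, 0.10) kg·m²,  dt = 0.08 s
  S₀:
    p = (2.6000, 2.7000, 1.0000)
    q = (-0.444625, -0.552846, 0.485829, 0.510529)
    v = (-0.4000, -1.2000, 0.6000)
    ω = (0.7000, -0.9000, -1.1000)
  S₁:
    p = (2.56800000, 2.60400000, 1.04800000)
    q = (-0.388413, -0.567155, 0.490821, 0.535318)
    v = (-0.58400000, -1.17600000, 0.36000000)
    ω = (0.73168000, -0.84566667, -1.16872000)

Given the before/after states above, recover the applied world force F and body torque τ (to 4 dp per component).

rate change Δω = (0.03168000, 0.05433333, -0.06872000)
gyro term ω₀×Iω₀ = (-0.0198, 0.0385, -0.0441)
τ = I·(Δω/dt) + ω₀×(Iω₀) = (0.0000, 0.1200, -0.1300)
v₁ − v₀ = (-0.18400000, 0.02400000, -0.24000000)
F = m·Δv/dt = (-2.3000, 0.3000, -3.0000)

F = (-2.3000, 0.3000, -3.0000)
τ = (0.0000, 0.1200, -0.1300)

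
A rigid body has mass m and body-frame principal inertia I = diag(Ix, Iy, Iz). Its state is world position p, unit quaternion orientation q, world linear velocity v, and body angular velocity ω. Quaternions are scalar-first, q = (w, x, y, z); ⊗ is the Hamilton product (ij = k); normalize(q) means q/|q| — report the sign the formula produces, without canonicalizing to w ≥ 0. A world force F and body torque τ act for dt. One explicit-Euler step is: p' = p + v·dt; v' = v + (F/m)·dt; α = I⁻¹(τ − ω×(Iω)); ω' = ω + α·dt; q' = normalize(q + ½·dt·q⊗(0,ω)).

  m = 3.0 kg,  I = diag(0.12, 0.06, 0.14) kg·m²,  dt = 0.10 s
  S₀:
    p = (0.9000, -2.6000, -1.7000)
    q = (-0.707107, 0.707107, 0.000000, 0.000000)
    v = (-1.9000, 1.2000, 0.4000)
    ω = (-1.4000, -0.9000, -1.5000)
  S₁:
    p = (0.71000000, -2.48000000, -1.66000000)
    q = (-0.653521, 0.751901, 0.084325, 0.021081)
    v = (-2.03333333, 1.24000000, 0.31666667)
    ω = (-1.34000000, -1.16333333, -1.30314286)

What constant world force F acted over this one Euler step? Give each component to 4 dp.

v₁ − v₀ = (-0.13333333, 0.04000000, -0.08333333)
F = m·Δv/dt = (-4.0000, 1.2000, -2.5000)

F = (-4.0000, 1.2000, -2.5000)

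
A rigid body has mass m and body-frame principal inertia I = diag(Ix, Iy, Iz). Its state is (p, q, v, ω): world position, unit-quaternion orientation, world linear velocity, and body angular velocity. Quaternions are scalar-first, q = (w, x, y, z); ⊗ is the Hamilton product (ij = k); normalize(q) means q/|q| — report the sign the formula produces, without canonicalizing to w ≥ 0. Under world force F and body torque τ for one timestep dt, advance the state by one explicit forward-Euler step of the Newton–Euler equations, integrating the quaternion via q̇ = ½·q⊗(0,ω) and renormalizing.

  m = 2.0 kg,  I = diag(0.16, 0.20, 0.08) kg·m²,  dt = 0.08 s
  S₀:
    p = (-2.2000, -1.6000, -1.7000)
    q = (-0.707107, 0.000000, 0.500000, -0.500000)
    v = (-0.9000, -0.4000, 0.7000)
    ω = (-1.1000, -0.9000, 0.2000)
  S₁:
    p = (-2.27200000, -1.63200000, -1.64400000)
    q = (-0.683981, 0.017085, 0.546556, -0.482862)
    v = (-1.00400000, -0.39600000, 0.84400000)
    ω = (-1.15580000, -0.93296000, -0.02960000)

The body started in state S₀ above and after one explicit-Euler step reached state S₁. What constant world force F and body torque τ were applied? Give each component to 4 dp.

F = (-2.6000, 0.1000, 3.6000)
τ = (-0.0900, -0.1000, -0.1900)

Δω = ω₁−ω₀ = (-0.05580000, -0.03296000, -0.22960000)
precession coupling = (0.0216, -0.0176, 0.0396)
I·α + gyro = (-0.0900, -0.1000, -0.1900)
Δv = v₁−v₀ = (-0.10400000, 0.00400000, 0.14400000)
applied force F = (-2.6000, 0.1000, 3.6000)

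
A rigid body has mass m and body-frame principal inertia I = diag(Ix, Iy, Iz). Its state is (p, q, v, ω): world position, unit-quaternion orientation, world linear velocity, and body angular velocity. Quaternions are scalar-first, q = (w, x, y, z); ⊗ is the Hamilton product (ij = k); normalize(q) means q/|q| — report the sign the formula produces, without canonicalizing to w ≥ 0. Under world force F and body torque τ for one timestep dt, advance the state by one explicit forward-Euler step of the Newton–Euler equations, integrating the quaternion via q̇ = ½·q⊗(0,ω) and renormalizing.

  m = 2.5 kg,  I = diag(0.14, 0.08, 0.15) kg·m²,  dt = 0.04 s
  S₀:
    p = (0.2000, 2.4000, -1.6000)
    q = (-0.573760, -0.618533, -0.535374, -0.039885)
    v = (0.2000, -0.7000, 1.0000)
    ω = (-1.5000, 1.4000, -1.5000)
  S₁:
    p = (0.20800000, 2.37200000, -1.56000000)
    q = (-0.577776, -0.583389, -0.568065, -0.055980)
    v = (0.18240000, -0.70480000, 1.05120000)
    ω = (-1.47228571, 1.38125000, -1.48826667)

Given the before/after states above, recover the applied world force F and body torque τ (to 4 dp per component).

ω₁ − ω₀ = (0.02771429, -0.01875000, 0.01173333)
gyro term ω₀×Iω₀ = (-0.1470, -0.0225, 0.1260)
applied torque τ = (-0.0500, -0.0600, 0.1700)
Δv = v₁−v₀ = (-0.01760000, -0.00480000, 0.05120000)
F = m·Δv/dt = (-1.1000, -0.3000, 3.2000)

F = (-1.1000, -0.3000, 3.2000)
τ = (-0.0500, -0.0600, 0.1700)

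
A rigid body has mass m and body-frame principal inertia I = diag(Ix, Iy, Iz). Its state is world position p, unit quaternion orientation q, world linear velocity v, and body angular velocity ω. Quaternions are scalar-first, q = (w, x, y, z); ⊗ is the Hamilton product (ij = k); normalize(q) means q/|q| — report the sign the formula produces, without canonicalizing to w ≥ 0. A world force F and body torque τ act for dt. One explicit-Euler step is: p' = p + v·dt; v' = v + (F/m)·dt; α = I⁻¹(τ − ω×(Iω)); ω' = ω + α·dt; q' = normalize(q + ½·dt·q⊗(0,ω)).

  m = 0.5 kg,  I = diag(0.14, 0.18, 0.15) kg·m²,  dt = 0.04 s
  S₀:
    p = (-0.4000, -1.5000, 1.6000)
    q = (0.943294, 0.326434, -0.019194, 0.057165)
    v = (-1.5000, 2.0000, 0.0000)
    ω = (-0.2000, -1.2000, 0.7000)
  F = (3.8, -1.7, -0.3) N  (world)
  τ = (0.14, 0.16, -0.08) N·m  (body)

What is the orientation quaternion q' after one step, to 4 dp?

Hamilton product q⊗(0,ω) = (0.0022385, -0.1334966, -1.3718896, 0.2647462)
updated quaternion q' = (0.9430, 0.3236, -0.0466, 0.0624)

q' = (0.9430, 0.3236, -0.0466, 0.0624)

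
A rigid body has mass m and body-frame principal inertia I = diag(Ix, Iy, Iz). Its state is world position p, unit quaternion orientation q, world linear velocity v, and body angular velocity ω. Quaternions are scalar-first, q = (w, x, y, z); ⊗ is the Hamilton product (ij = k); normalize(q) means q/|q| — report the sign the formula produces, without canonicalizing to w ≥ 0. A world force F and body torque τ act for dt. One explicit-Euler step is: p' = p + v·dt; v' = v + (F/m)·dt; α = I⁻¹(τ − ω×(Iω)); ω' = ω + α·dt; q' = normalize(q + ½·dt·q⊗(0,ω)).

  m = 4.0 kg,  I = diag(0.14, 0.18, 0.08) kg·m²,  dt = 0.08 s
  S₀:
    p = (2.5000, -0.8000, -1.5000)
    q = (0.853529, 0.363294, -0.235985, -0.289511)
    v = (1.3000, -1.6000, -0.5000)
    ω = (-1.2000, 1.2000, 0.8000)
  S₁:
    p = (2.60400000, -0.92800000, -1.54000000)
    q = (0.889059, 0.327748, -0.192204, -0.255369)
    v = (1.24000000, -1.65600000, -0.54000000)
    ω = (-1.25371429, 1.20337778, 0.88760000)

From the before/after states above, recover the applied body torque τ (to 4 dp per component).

τ = (-0.1900, -0.0500, 0.0300)

ω₁ − ω₀ = (-0.05371429, 0.00337778, 0.08760000)
ω₀×(Iω₀) = (-0.0960, -0.0576, -0.0576)
τ = I·(Δω/dt) + ω₀×(Iω₀) = (-0.1900, -0.0500, 0.0300)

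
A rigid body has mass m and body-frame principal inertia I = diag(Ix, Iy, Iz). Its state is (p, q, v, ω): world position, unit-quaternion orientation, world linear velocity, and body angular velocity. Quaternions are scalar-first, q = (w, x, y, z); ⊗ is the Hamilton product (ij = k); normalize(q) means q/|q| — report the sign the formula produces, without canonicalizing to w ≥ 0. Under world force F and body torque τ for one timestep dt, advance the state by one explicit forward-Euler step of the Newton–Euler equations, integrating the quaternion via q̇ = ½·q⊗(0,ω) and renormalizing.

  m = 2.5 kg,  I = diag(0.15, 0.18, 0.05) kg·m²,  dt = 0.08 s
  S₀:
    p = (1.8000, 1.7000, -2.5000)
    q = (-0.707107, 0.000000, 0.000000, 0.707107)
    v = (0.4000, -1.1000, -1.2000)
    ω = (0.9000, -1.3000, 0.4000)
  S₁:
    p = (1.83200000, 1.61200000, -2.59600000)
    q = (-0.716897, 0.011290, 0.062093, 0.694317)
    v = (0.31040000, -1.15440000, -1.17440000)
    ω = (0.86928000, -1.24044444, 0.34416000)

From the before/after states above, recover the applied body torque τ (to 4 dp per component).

Δω = ω₁−ω₀ = (-0.03072000, 0.05955556, -0.05584000)
ω₀×(Iω₀) = (0.0676, 0.0360, -0.0351)
I·α + gyro = (0.0100, 0.1700, -0.0700)

τ = (0.0100, 0.1700, -0.0700)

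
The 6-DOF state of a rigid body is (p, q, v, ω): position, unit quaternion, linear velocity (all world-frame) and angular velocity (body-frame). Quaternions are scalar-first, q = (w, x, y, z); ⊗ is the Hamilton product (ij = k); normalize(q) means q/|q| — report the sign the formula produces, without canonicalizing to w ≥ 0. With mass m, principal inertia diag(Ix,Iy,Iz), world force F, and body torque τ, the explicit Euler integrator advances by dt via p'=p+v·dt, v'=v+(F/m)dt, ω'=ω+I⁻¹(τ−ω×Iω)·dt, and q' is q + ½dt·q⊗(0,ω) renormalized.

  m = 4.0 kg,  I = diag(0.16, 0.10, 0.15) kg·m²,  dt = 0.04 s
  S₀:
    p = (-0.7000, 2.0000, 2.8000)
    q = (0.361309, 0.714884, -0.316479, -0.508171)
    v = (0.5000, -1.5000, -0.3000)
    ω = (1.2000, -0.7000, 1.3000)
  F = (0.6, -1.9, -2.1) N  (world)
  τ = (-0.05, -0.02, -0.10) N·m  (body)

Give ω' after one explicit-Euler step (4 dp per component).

α = I⁻¹(τ − ω×Iω) = (-0.0281, -0.3560, -1.0027)
ω + α·dt = (1.1989, -0.7142, 1.2599)

ω' = (1.1989, -0.7142, 1.2599)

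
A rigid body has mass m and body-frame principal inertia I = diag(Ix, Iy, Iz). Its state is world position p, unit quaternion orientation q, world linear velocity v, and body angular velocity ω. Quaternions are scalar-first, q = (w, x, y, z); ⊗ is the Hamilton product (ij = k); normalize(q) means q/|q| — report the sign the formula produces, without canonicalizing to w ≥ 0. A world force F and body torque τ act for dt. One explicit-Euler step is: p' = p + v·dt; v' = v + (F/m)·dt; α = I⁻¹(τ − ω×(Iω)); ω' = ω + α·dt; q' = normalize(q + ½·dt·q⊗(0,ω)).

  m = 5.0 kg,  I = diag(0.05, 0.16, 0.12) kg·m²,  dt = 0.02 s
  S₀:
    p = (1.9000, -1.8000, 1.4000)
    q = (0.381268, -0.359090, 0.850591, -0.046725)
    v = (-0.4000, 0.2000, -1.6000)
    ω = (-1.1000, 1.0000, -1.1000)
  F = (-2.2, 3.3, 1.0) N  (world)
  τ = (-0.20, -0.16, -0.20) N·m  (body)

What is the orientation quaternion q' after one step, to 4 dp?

q' = (0.3682, -0.3721, 0.8508, -0.0451)

2q̇ = q⊗(0,ω) = (-1.2969875, -1.3083199, 0.0376665, 0.1571653)
q + ½dt·q⊗(0,ω), renormalized = (0.3682, -0.3721, 0.8508, -0.0451)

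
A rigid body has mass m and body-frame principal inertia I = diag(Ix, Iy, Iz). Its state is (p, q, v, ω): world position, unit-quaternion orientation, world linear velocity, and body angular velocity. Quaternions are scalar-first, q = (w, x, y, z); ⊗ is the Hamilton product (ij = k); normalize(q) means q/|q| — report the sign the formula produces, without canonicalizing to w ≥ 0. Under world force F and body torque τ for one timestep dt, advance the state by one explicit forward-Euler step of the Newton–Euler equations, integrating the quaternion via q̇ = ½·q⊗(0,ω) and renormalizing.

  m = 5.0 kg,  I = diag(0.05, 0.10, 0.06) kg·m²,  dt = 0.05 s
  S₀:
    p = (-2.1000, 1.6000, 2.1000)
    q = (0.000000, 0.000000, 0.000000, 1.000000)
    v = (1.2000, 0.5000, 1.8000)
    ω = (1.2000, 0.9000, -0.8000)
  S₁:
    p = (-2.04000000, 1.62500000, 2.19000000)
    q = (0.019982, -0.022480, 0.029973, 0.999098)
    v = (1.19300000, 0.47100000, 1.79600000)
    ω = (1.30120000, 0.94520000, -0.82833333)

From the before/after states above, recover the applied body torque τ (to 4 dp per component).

τ = (0.1300, 0.1000, 0.0200)

ω₁ − ω₀ = (0.10120000, 0.04520000, -0.02833333)
ω₀×(Iω₀) = (0.0288, 0.0096, 0.0540)
applied torque τ = (0.1300, 0.1000, 0.0200)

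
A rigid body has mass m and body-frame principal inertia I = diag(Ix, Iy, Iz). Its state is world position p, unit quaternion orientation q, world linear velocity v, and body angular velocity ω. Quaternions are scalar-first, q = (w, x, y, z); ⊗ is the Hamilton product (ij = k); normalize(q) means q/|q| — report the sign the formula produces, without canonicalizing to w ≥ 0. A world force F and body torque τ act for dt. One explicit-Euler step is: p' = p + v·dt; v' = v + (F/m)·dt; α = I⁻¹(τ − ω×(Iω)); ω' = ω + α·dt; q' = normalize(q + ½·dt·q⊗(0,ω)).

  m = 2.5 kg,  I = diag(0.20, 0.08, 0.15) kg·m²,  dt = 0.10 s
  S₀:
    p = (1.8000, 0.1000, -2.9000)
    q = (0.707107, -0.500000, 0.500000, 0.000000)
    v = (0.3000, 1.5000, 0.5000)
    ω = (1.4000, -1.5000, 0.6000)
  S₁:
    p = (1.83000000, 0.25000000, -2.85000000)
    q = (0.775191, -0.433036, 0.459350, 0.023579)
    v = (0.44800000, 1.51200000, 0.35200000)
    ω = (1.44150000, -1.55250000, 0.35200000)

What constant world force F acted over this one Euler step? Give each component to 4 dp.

v₁ − v₀ = (0.14800000, 0.01200000, -0.14800000)
m·(v₁−v₀)/dt = (3.7000, 0.3000, -3.7000)

F = (3.7000, 0.3000, -3.7000)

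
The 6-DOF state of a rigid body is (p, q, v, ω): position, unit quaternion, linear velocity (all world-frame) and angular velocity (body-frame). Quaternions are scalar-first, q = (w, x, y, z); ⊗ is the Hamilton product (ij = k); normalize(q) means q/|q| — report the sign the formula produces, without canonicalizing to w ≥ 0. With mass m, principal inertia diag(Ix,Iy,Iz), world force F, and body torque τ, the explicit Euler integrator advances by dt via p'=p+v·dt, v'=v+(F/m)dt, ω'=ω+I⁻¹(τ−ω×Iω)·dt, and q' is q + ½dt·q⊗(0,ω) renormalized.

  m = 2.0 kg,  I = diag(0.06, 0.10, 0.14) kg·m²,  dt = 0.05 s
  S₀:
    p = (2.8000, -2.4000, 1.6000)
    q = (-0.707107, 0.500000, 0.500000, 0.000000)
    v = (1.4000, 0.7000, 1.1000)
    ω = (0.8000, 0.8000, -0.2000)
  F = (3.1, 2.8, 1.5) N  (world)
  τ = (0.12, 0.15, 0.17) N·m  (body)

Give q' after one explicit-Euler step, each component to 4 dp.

q' = (-0.7268, 0.4832, 0.4882, 0.0035)

2q̇ = q⊗(0,ω) = (-0.8000000, -0.6656856, -0.4656856, 0.1414214)
q' = normalize(q + ½dt·q⊗(0,ω)) = (-0.7268, 0.4832, 0.4882, 0.0035)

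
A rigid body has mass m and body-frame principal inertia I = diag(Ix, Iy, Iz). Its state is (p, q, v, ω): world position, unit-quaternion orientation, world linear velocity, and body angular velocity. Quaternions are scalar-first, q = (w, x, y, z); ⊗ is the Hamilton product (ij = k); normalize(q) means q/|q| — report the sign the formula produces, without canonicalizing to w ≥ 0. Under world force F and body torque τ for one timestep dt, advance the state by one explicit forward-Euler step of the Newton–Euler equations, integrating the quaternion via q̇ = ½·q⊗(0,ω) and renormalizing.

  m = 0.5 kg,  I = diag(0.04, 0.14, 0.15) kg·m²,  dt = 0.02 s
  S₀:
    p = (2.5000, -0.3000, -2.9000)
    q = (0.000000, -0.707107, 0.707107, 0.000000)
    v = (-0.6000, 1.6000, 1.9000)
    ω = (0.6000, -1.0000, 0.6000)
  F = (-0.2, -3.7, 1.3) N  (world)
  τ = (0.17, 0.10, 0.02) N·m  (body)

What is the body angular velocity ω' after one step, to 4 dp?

precession coupling ω×(Iω) = (-0.0060, -0.0396, -0.0600)
angular accel α = (4.4000, 0.9971, 0.5333)
ω' = ω + α·dt = (0.6880, -0.9801, 0.6107)

ω' = (0.6880, -0.9801, 0.6107)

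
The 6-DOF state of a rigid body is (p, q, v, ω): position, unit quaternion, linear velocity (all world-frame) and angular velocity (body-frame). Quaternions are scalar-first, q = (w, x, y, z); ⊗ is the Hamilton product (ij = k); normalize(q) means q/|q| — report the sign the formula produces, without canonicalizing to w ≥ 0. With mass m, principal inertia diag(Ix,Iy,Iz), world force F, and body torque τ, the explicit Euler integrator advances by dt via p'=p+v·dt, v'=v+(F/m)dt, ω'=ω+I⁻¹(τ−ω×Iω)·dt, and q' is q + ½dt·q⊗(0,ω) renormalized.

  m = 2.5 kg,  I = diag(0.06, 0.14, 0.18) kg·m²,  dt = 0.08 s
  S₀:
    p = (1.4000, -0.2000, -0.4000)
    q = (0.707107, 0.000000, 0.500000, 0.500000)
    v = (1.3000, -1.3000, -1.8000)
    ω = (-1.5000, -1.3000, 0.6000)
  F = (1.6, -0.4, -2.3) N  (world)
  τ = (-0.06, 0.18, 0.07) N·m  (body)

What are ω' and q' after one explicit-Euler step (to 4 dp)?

ω×(Iω) gyroscopic = (-0.0312, 0.1080, 0.1560)
angular accel α = (-0.4800, 0.5143, -0.4778)
new body rate ω' = (-1.5384, -1.2589, 0.5618)
Hamilton product q⊗(0,ω) = (0.3500000, -0.1106605, -1.6692391, 1.1742642)
q' = normalize(q + ½dt·q⊗(0,ω)) = (0.7186, -0.0044, 0.4317, 0.5451)

ω' = (-1.5384, -1.2589, 0.5618)
q' = (0.7186, -0.0044, 0.4317, 0.5451)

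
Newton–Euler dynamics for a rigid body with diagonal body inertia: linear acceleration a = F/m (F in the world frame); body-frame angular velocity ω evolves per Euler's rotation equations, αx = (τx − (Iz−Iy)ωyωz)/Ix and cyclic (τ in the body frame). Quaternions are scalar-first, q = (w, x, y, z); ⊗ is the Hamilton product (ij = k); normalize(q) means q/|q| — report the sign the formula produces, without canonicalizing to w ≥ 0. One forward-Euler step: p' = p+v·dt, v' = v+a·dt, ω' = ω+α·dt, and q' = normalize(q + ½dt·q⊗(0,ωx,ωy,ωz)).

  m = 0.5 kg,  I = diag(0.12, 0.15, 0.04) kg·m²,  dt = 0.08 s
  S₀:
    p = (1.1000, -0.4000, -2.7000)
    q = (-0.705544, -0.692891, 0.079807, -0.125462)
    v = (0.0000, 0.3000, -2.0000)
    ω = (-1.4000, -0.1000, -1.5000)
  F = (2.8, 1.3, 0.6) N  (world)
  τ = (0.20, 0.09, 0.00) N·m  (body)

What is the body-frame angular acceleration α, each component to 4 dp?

α = (1.8042, -0.5200, -0.1050)

precession coupling ω×(Iω) = (-0.0165, 0.1680, 0.0042)
(τ − ω×Iω)/I = (1.8042, -0.5200, -0.1050)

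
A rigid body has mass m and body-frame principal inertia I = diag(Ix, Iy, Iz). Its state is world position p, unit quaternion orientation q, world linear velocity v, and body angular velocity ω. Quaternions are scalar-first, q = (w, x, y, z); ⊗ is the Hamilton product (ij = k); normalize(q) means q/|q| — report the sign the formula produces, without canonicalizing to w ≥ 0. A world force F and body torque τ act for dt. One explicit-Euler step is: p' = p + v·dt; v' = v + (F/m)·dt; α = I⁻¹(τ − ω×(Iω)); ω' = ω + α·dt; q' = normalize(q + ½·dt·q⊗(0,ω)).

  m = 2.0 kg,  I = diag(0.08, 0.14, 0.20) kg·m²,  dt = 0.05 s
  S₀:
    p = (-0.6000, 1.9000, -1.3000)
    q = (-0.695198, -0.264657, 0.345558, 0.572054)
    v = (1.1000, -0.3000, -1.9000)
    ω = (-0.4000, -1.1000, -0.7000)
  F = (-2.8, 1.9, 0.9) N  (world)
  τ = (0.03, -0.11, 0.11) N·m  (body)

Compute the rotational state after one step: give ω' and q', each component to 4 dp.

ω' = (-0.4101, -1.1273, -0.6791)
q' = (-0.6779, -0.2479, 0.3541, 0.5946)

ω×(Iω) gyroscopic = (0.0462, -0.0336, 0.0264)
α = I⁻¹(τ − ω×Iω) = (-0.2025, -0.5457, 0.4180)
ω' = ω + α·dt = (-0.4101, -1.1273, -0.6791)
q⊗(0,ω) = (0.6746888, 0.6654480, 0.3506363, 0.9159845)
q + ½dt·q⊗(0,ω), renormalized = (-0.6779, -0.2479, 0.3541, 0.5946)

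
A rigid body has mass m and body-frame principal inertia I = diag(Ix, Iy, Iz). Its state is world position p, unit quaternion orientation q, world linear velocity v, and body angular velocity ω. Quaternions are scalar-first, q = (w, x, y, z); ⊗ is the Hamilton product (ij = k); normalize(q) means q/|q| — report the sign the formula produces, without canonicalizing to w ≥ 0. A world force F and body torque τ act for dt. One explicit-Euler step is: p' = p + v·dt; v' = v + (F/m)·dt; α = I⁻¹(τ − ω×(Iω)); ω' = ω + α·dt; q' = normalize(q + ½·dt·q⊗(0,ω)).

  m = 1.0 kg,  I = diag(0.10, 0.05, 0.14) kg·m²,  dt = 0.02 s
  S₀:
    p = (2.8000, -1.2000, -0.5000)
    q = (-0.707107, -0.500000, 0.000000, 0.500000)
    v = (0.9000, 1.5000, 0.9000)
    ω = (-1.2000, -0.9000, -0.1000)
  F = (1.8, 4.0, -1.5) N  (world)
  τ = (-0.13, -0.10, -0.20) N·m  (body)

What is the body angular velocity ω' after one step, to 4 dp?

ω' = (-1.2276, -0.9381, -0.1209)

gyro term ω×Iω = (0.0081, -0.0048, -0.0540)
α = I⁻¹(τ − ω×Iω) = (-1.3810, -1.9040, -1.0429)
ω' = ω + α·dt = (-1.2276, -0.9381, -0.1209)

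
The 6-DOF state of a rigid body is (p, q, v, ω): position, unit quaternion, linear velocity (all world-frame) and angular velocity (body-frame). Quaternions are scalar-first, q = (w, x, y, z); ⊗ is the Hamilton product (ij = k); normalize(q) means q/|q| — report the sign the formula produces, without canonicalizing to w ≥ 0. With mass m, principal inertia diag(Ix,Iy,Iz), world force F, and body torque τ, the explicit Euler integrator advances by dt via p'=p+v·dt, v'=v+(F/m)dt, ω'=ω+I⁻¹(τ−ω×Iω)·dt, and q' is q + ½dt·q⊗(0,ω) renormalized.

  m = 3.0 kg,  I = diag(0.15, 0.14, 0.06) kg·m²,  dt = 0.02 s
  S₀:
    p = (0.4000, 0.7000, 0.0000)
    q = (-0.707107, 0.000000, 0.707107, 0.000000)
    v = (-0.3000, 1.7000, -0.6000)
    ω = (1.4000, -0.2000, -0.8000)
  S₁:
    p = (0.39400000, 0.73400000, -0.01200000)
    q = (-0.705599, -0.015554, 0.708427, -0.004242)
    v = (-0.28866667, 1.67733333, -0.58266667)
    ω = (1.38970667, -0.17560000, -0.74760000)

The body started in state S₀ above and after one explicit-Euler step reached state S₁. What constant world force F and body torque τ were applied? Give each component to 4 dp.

rate change Δω = (-0.01029333, 0.02440000, 0.05240000)
precession coupling = (-0.0128, -0.1008, 0.0028)
applied torque τ = (-0.0900, 0.0700, 0.1600)
Δv = v₁−v₀ = (0.01133333, -0.02266667, 0.01733333)
m·(v₁−v₀)/dt = (1.7000, -3.4000, 2.6000)

F = (1.7000, -3.4000, 2.6000)
τ = (-0.0900, 0.0700, 0.1600)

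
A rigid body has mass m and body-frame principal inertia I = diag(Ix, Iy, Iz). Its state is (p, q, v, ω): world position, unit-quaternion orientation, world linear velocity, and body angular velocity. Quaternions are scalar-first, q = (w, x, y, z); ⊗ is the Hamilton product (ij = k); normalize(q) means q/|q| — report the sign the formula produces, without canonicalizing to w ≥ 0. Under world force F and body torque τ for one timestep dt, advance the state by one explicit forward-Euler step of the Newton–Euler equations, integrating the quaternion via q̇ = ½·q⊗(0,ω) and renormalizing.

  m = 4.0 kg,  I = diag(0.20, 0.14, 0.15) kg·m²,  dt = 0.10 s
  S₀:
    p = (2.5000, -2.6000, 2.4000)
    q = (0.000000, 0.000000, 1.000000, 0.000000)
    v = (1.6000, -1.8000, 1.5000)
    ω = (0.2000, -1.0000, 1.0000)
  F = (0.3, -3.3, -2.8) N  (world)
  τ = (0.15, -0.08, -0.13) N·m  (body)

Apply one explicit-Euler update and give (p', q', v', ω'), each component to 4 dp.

α = I⁻¹(τ − ω×Iω) = (0.8000, -0.6429, -0.9467)
new body rate ω' = (0.2800, -1.0643, 0.9053)
2q̇ = q⊗(0,ω) = (1.0000000, 1.0000000, 0.0000000, -0.2000000)
q' = normalize(q + ½dt·q⊗(0,ω)) = (0.0499, 0.0499, 0.9975, -0.0100)
a = F/m = (0.0750, -0.8250, -0.7000)
p + v·dt = (2.6600, -2.7800, 2.5500)
new velocity v' = (1.6075, -1.8825, 1.4300)

p' = (2.6600, -2.7800, 2.5500)
q' = (0.0499, 0.0499, 0.9975, -0.0100)
v' = (1.6075, -1.8825, 1.4300)
ω' = (0.2800, -1.0643, 0.9053)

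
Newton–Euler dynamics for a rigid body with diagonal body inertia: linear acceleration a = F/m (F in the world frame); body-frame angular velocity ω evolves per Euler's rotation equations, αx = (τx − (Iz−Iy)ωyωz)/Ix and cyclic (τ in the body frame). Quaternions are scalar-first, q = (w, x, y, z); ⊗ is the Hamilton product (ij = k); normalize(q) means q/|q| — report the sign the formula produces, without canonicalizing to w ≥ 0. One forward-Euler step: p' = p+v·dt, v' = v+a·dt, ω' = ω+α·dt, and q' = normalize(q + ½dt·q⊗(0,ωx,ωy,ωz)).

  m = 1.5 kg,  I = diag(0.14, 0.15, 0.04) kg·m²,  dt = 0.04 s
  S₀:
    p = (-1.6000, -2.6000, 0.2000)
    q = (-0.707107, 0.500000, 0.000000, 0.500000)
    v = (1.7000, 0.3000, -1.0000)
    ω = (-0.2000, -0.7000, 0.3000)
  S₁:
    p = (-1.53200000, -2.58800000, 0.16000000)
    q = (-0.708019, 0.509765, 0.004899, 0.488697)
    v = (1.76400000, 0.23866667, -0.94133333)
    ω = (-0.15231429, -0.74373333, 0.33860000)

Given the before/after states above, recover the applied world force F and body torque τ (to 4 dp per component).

F = (2.4000, -2.3000, 2.2000)
τ = (0.1900, -0.1700, 0.0400)

ω₁ − ω₀ = (0.04768571, -0.04373333, 0.03860000)
gyro term ω₀×Iω₀ = (0.0231, -0.0060, 0.0014)
I·α + gyro = (0.1900, -0.1700, 0.0400)
Δv = v₁−v₀ = (0.06400000, -0.06133333, 0.05866667)
applied force F = (2.4000, -2.3000, 2.2000)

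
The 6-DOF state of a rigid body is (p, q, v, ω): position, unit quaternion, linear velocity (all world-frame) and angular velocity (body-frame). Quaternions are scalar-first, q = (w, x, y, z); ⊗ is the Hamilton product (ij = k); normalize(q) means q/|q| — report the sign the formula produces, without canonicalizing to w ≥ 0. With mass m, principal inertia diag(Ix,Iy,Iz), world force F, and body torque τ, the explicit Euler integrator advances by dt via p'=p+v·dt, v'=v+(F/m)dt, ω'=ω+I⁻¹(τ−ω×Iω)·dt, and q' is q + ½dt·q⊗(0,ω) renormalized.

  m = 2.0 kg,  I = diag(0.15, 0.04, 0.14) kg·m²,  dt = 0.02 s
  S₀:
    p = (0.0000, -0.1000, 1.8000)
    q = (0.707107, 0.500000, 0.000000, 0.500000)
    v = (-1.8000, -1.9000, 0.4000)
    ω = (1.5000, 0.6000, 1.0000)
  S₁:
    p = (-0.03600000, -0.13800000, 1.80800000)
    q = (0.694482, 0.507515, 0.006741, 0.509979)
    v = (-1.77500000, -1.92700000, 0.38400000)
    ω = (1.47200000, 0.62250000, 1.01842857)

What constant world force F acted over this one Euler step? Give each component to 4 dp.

F = (2.5000, -2.7000, -1.6000)

velocity change Δv = (0.02500000, -0.02700000, -0.01600000)
m·(v₁−v₀)/dt = (2.5000, -2.7000, -1.6000)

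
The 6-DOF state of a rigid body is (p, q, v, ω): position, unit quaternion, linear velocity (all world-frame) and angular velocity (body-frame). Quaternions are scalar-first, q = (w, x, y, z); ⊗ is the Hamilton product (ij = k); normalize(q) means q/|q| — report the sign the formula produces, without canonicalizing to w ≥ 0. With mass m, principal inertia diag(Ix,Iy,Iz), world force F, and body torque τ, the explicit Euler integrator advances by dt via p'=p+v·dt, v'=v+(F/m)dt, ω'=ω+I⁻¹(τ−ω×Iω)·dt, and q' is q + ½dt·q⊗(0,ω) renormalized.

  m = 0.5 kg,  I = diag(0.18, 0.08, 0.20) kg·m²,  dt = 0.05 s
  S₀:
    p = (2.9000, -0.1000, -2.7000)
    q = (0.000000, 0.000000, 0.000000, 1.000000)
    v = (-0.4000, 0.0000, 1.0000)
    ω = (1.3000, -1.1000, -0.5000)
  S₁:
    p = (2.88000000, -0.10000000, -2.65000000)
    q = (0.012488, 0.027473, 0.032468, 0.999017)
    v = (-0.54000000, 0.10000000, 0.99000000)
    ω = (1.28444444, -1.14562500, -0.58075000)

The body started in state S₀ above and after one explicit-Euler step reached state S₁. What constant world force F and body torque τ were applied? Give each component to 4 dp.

F = (-1.4000, 1.0000, -0.1000)
τ = (0.0100, -0.0600, -0.1800)

velocity change Δv = (-0.14000000, 0.10000000, -0.01000000)
m·(v₁−v₀)/dt = (-1.4000, 1.0000, -0.1000)
Δω = ω₁−ω₀ = (-0.01555556, -0.04562500, -0.08075000)
gyro term ω₀×Iω₀ = (0.0660, 0.0130, 0.1430)
I·α + gyro = (0.0100, -0.0600, -0.1800)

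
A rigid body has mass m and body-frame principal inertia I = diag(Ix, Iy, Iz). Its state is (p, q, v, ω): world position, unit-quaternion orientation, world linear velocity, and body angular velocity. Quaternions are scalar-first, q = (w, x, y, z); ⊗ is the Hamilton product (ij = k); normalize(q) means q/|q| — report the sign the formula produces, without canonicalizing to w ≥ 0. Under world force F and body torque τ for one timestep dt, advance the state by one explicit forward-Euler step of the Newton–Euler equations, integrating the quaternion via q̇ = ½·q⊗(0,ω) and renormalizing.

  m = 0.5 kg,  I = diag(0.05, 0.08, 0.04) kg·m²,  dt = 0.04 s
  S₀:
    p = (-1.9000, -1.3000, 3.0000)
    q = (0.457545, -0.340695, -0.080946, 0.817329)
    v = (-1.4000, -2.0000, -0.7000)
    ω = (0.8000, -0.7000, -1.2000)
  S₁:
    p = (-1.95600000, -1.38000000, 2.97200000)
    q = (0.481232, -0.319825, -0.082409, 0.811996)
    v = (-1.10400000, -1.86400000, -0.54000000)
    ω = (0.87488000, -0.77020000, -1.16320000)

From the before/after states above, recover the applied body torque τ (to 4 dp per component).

Δω = ω₁−ω₀ = (0.07488000, -0.07020000, 0.03680000)
τ = I·(Δω/dt) + ω₀×(Iω₀) = (0.0600, -0.1500, 0.0200)

τ = (0.0600, -0.1500, 0.0200)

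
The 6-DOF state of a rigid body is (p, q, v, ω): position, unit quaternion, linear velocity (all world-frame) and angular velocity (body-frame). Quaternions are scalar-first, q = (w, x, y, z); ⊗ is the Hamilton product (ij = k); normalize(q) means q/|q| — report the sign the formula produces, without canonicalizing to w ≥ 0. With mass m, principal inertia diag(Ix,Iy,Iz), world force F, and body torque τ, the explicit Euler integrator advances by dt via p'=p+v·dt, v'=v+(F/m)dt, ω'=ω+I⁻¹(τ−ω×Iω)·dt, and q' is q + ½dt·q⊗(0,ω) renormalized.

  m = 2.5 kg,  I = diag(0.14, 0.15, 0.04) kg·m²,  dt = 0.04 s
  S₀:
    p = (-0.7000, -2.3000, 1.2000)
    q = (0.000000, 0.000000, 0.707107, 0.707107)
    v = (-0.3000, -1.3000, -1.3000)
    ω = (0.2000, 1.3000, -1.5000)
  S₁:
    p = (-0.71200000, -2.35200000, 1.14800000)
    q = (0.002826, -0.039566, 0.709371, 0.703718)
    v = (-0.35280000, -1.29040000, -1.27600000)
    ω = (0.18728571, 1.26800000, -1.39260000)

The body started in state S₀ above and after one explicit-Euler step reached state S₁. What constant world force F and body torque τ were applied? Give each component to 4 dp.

Δω = ω₁−ω₀ = (-0.01271429, -0.03200000, 0.10740000)
gyro term ω₀×Iω₀ = (0.2145, -0.0300, 0.0026)
applied torque τ = (0.1700, -0.1500, 0.1100)
Δv = v₁−v₀ = (-0.05280000, 0.00960000, 0.02400000)
m·(v₁−v₀)/dt = (-3.3000, 0.6000, 1.5000)

F = (-3.3000, 0.6000, 1.5000)
τ = (0.1700, -0.1500, 0.1100)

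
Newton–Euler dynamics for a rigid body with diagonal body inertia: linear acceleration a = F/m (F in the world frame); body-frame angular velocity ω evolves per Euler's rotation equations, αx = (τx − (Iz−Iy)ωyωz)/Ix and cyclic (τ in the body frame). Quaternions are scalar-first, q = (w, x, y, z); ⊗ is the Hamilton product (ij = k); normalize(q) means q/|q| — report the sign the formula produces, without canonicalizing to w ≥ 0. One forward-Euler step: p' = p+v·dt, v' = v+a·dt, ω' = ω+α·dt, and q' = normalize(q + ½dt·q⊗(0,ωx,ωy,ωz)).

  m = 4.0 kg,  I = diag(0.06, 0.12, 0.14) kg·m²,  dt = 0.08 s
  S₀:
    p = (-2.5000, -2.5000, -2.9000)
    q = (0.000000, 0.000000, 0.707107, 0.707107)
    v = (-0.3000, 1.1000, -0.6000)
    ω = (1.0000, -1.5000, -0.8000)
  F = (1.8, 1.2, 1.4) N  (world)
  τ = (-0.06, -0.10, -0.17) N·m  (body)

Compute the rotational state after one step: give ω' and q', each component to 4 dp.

α = I⁻¹(τ − ω×Iω) = (-1.4000, -1.3667, -0.5714)
ω' = ω + α·dt = (0.8880, -1.6093, -0.8457)
2q̇ = q⊗(0,ω) = (1.6263461, 0.4949749, 0.7071070, -0.7071070)
q + ½dt·q⊗(0,ω), renormalized = (0.0649, 0.0197, 0.7331, 0.6767)

ω' = (0.8880, -1.6093, -0.8457)
q' = (0.0649, 0.0197, 0.7331, 0.6767)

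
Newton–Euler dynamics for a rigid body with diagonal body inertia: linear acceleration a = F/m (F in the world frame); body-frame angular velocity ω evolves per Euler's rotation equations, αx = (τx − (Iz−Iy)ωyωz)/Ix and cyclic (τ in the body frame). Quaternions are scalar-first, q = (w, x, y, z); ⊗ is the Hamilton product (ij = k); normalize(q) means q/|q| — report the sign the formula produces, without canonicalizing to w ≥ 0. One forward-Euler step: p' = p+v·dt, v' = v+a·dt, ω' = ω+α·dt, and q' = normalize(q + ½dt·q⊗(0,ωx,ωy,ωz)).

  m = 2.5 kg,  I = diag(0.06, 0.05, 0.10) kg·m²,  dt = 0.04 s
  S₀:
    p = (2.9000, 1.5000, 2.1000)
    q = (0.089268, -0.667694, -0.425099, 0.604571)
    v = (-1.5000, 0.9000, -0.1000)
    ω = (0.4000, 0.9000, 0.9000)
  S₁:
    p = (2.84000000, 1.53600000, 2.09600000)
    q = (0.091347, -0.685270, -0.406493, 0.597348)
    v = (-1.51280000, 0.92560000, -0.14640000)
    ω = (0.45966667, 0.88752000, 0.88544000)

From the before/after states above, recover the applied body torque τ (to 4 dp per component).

Δω = ω₁−ω₀ = (0.05966667, -0.01248000, -0.01456000)
applied torque τ = (0.1300, -0.0300, -0.0400)

τ = (0.1300, -0.0300, -0.0400)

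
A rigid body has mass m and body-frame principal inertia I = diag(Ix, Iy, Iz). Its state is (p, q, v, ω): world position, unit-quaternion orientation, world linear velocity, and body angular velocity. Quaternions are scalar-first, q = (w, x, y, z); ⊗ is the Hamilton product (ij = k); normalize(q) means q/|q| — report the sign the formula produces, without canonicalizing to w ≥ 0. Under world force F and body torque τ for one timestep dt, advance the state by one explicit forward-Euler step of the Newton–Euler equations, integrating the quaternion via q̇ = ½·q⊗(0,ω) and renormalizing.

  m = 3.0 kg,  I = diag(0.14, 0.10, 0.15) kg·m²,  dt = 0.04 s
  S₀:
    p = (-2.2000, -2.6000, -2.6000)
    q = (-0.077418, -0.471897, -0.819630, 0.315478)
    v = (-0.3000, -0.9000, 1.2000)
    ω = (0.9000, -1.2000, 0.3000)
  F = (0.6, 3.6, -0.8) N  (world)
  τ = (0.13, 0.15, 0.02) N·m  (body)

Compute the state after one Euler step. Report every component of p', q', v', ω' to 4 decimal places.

angular accel α = (1.0571, 1.5270, -0.1547)
new body rate ω' = (0.9423, -1.1389, 0.2938)
q⊗(0,ω) = (-0.6534921, 0.0630084, 0.5184009, 1.2807180)
q + ½dt·q⊗(0,ω), renormalized = (-0.0904, -0.4704, -0.8089, 0.3409)
linear accel F/m = (0.2000, 1.2000, -0.2667)
p' = p + v·dt = (-2.2120, -2.6360, -2.5520)
new velocity v' = (-0.2920, -0.8520, 1.1893)

p' = (-2.2120, -2.6360, -2.5520)
q' = (-0.0904, -0.4704, -0.8089, 0.3409)
v' = (-0.2920, -0.8520, 1.1893)
ω' = (0.9423, -1.1389, 0.2938)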